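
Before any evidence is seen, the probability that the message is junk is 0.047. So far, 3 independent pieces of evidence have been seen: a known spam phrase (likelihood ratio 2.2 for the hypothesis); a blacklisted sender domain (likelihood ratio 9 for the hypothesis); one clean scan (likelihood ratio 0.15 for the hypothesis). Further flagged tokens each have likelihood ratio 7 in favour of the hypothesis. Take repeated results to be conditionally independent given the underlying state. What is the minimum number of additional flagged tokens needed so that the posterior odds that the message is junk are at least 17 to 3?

2

Prior odds = 0.047/0.953 = 47/953.
Combined Bayes factor of the evidence already in hand = 2.2 × 9 × 0.15 = 2.97.
Odds after that evidence = (47/953) × 2.97 = 13959/95300.
Target odds = 17/3.
Need 7ⁿ ≥ 17/3 ÷ (13959/95300) = 1620100/41877.
7¹ = 7 falls short of 1620100/41877 but 7² = 49 reaches it, so n = 2.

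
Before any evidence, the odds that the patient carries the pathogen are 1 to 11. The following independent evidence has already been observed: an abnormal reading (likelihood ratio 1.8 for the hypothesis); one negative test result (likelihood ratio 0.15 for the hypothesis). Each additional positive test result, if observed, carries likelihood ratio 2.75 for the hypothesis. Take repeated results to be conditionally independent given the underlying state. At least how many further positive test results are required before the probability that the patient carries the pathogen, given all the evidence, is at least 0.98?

8

Prior odds = 1/11.
Combined Bayes factor of the evidence already in hand = 1.8 × 0.15 = 0.27.
Odds after that evidence = (1/11) × 0.27 = 27/1100.
Target odds = 0.98/0.02 = 49.
Need 2.75ⁿ ≥ 49 ÷ (27/1100) = 53900/27.
2.75⁷ = 19487171/16384 falls short of 53900/27 but 2.75⁸ = 214358881/65536 reaches it, so n = 8.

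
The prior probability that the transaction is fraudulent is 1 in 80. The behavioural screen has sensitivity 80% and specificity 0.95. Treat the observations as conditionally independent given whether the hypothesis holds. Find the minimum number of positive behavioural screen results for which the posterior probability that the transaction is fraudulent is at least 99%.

Prior odds = 0.0125/0.9875 = 1/79.
False-positive rate = 1 − 0.95 = 0.05; likelihood ratio of a positive = 0.8/0.05 = 16.
Target posterior odds = 0.99/0.01 = 99.
Require 16ⁿ ≥ 99 ÷ (1/79) = 7821.
16³ = 4096 falls short of 7821 but 16⁴ = 65536 reaches it, so n = 4.

4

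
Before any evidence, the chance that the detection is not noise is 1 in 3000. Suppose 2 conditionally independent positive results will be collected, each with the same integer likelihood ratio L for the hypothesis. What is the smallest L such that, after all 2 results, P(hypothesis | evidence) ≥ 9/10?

165

Prior odds = (1/3000)/(2999/3000) = 1/2999.
Target odds = 0.9/0.1 = 9.
Need L² ≥ 9 ÷ (1/2999) = 26991.
164² = 26896 < 26991 ≤ 27225 = 165², so L = 165.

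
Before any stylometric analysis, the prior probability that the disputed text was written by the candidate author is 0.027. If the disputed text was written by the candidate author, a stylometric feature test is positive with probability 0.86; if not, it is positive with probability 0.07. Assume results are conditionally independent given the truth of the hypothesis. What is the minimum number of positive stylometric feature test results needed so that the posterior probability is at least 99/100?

4

Prior odds = 0.027/0.973 = 27/973.
Likelihood ratio of a positive = 0.86/0.07 = 86/7.
Target odds: 0.99 ÷ 0.01 = 99.
Require (86/7)ⁿ ≥ 99 ÷ (27/973) = 10703/3.
(86/7)³ = 636056/343 falls short of 10703/3 but (86/7)⁴ = 54700816/2401 reaches it, so n = 4.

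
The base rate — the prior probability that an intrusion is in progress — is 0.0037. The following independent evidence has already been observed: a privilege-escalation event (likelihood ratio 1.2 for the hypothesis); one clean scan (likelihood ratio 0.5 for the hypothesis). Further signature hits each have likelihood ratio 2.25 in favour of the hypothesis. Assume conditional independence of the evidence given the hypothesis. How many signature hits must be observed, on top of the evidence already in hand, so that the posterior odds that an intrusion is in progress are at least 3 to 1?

9

Prior odds = 0.0037/0.9963 = 37/9963.
Combined Bayes factor of the evidence already in hand = 1.2 × 0.5 = 0.6.
Odds after that evidence = (37/9963) × 0.6 = 37/16605.
Target odds = 3.
Need 2.25ⁿ ≥ 3 ÷ (37/16605) = 49815/37.
2.25⁸ = 43046721/65536 falls short of 49815/37 but 2.25⁹ = 387420489/262144 reaches it, so n = 9.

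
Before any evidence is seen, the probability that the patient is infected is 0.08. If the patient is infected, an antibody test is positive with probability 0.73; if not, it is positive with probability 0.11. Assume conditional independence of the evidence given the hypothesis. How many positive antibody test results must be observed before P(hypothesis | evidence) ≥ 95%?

Prior odds: 0.08 ÷ 0.92 = 2/23.
Likelihood ratio of a positive = 0.73/0.11 = 73/11.
Target posterior odds = 0.95/0.05 = 19.
Need (2/23) × (73/11)ⁿ ≥ 19, i.e. (73/11)ⁿ ≥ 218.5.
(73/11)² = 5329/121 falls short of 218.5 but (73/11)³ = 389017/1331 reaches it, so n = 3.

3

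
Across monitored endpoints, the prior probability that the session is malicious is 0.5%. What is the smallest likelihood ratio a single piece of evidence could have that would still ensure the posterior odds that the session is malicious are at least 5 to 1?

Prior odds = 0.005/0.995 = 1/199.
Target odds = 5.
Required Bayes factor = 5 ÷ (1/199) = 995.

995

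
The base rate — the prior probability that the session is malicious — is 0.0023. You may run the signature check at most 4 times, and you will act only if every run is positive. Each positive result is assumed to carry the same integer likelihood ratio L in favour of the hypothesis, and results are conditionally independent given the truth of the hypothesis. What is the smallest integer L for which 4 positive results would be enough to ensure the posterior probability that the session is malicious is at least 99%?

15

Prior odds = 0.0023/0.9977 = 23/9977.
Target odds = 0.99/0.01 = 99.
Need L⁴ ≥ 99 ÷ (23/9977) = 987723/23.
14⁴ = 38416 < 987723/23 ≤ 50625 = 15⁴, so L = 15.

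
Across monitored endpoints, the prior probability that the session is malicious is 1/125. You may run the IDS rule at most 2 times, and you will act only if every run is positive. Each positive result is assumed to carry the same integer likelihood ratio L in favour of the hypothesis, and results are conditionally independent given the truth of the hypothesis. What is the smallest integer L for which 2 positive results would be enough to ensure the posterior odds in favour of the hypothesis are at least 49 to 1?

78

Prior odds = 0.008/0.992 = 1/124.
Target odds = 49.
Need L² ≥ 49 ÷ (1/124) = 6076.
77² = 5929 < 6076 ≤ 6084 = 78², so L = 78.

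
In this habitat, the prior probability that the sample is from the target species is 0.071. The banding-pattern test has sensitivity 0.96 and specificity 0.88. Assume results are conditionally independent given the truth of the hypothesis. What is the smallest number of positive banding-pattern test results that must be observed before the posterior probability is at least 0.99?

Prior odds: 0.071 ÷ 0.929 = 71/929.
False-positive rate = 1 − 0.88 = 0.12; likelihood ratio of a positive = 0.96/0.12 = 8.
Target posterior odds = 0.99/0.01 = 99.
Need (71/929) × 8ⁿ ≥ 99, i.e. 8ⁿ ≥ 91971/71.
8³ = 512 falls short of 91971/71 but 8⁴ = 4096 reaches it, so n = 4.

4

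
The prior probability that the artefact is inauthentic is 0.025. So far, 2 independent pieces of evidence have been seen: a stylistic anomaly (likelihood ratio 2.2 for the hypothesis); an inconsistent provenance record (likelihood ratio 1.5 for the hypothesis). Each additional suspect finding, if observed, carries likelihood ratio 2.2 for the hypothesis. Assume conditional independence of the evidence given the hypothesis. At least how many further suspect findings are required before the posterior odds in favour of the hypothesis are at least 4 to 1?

5

Prior odds = 0.025/0.975 = 1/39.
Combined Bayes factor of the evidence already in hand = 2.2 × 1.5 = 3.3.
Odds after that evidence = (1/39) × 3.3 = 11/130.
Target odds = 4.
Need 2.2ⁿ ≥ 4 ÷ (11/130) = 520/11.
2.2⁴ = 23.4256 falls short of 520/11 but 2.2⁵ = 51.53632 reaches it, so n = 5.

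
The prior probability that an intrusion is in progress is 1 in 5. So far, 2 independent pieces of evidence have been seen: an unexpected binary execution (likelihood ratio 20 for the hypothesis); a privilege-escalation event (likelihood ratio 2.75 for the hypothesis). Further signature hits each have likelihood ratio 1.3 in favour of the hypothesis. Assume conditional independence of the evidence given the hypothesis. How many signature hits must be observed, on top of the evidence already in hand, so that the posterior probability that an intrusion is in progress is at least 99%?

8

Prior odds = 0.2/0.8 = 0.25.
Combined Bayes factor of the evidence already in hand = 20 × 2.75 = 55.
Odds after that evidence = 0.25 × 55 = 13.75.
Target odds = 0.99/0.01 = 99.
Need 1.3ⁿ ≥ 99 ÷ 13.75 = 7.2.
1.3⁷ = 62748517/10000000 falls short of 7.2 but 1.3⁸ = 815730721/100000000 reaches it, so n = 8.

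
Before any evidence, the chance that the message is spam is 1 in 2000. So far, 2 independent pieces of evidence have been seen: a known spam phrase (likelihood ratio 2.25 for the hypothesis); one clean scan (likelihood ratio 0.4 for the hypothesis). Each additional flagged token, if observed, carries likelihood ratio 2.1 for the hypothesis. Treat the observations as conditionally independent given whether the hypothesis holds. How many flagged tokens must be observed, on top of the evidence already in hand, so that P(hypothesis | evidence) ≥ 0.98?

16

Prior odds = 0.0005/0.9995 = 1/1999.
Combined Bayes factor of the evidence already in hand = 2.25 × 0.4 = 0.9.
Odds after that evidence = (1/1999) × 0.9 = 9/19990.
Target odds = 0.98/0.02 = 49.
Need 2.1ⁿ ≥ 49 ÷ (9/19990) = 979510/9.
2.1¹⁵ ≈68122.3 falls short of 979510/9 but 2.1¹⁶ ≈143057 reaches it, so n = 16.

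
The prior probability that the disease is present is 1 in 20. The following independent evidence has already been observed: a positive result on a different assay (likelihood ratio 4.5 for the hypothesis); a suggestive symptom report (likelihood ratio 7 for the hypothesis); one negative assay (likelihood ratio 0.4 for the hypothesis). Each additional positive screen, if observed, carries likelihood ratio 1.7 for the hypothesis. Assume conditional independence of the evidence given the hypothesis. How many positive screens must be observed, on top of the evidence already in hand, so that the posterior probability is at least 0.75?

3

Prior odds = 0.05/0.95 = 1/19.
Combined Bayes factor of the evidence already in hand = 4.5 × 7 × 0.4 = 12.6.
Odds after that evidence = (1/19) × 12.6 = 63/95.
Target odds = 0.75/0.25 = 3.
Need 1.7ⁿ ≥ 3 ÷ (63/95) = 95/21.
1.7² = 2.89 falls short of 95/21 but 1.7³ = 4.913 reaches it, so n = 3.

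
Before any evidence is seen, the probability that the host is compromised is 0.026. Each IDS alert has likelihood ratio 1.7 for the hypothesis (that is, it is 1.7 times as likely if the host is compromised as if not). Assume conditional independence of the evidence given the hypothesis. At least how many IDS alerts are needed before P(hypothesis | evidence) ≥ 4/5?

10

Prior odds = 0.026/0.974 = 13/487.
Likelihood ratio per IDS alert = 1.7.
Target odds: 0.8 ÷ 0.2 = 4.
Need (13/487) × 1.7ⁿ ≥ 4, i.e. 1.7ⁿ ≥ 1948/13.
1.7⁹ ≈118.588 falls short of 1948/13 but 1.7¹⁰ ≈201.599 reaches it, so n = 10.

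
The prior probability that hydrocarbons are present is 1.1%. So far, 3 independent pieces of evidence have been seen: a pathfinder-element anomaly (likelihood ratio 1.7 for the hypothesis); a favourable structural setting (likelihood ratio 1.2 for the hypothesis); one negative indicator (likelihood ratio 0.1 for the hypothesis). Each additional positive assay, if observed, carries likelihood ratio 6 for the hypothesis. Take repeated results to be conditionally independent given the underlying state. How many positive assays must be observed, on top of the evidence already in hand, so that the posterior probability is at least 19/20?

6

Prior odds = 0.011/0.989 = 11/989.
Combined Bayes factor of the evidence already in hand = 1.7 × 1.2 × 0.1 = 0.204.
Odds after that evidence = (11/989) × 0.204 = 561/247250.
Target odds = 0.95/0.05 = 19.
Need 6ⁿ ≥ 19 ÷ (561/247250) = 4697750/561.
6⁵ = 7776 falls short of 4697750/561 but 6⁶ = 46656 reaches it, so n = 6.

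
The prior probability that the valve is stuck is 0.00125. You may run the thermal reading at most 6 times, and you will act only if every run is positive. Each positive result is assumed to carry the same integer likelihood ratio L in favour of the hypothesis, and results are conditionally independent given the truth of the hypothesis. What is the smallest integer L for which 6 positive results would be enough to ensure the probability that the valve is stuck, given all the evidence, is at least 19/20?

5

Prior odds = 0.00125/0.99875 = 1/799.
Target odds = 0.95/0.05 = 19.
Need L⁶ ≥ 19 ÷ (1/799) = 15181.
4⁶ = 4096 < 15181 ≤ 15625 = 5⁶, so L = 5.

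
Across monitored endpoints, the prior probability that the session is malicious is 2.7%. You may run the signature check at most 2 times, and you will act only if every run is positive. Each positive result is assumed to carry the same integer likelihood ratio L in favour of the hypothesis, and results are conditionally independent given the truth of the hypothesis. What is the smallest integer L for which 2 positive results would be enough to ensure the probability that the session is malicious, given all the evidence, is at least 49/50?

43

Prior odds = 0.027/0.973 = 27/973.
Target odds = 0.98/0.02 = 49.
Need L² ≥ 49 ÷ (27/973) = 47677/27.
42² = 1764 < 47677/27 ≤ 1849 = 43², so L = 43.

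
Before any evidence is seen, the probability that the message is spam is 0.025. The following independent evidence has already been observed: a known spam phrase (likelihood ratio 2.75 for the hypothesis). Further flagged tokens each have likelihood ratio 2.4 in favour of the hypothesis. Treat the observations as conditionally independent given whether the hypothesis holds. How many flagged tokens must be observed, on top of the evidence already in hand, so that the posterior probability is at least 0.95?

7

Prior odds = 0.025/0.975 = 1/39.
Bayes factor of the evidence already in hand = 2.75.
Odds after that evidence = (1/39) × 2.75 = 11/156.
Target odds = 0.95/0.05 = 19.
Need 2.4ⁿ ≥ 19 ÷ (11/156) = 2964/11.
2.4⁶ = 2985984/15625 falls short of 2964/11 but 2.4⁷ = 35831808/78125 reaches it, so n = 7.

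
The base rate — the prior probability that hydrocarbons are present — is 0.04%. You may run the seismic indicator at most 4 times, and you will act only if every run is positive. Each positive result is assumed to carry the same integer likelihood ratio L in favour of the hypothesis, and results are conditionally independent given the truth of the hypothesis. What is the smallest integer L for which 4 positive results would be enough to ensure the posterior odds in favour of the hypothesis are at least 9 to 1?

13

Prior odds = 0.0004/0.9996 = 1/2499.
Target odds = 9.
Need L⁴ ≥ 9 ÷ (1/2499) = 22491.
12⁴ = 20736 < 22491 ≤ 28561 = 13⁴, so L = 13.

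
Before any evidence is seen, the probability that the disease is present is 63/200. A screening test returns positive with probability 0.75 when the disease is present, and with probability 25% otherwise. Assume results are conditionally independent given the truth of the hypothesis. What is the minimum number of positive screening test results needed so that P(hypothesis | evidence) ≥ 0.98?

Prior odds = 0.315/0.685 = 63/137.
Likelihood ratio of a positive result = 0.75/0.25 = 3.
Target odds: 0.98 ÷ 0.02 = 49.
Need (63/137) × 3ⁿ ≥ 49, i.e. 3ⁿ ≥ 959/9.
3⁴ = 81 falls short of 959/9 but 3⁵ = 243 reaches it, so n = 5.

5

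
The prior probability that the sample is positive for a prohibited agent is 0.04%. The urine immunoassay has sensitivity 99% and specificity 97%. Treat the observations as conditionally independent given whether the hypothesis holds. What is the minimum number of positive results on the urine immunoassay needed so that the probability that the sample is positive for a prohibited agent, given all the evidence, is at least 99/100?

4

Prior odds = 0.0004/0.9996 = 1/2499.
False-positive rate = 1 − 0.97 = 0.03; likelihood ratio of a positive = 0.99/0.03 = 33.
Target odds: 0.99 ÷ 0.01 = 99.
Need (1/2499) × 33ⁿ ≥ 99, i.e. 33ⁿ ≥ 247401.
33³ = 35937 falls short of 247401 but 33⁴ = 1185921 reaches it, so n = 4.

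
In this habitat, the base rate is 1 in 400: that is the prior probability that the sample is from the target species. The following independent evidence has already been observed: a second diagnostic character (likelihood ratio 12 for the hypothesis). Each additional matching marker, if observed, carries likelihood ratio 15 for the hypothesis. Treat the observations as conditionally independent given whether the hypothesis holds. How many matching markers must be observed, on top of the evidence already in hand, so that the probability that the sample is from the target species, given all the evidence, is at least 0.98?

Prior odds = 0.0025/0.9975 = 1/399.
Bayes factor of the evidence already in hand = 12.
Odds after that evidence = (1/399) × 12 = 4/133.
Target odds = 0.98/0.02 = 49.
Need 15ⁿ ≥ 49 ÷ (4/133) = 1629.25.
15² = 225 falls short of 1629.25 but 15³ = 3375 reaches it, so n = 3.

3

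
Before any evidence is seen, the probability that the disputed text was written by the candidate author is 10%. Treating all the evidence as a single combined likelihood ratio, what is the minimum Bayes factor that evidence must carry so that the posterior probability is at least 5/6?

45

Prior odds = 0.1/0.9 = 1/9.
Target odds = (5/6)/(1/6) = 5.
Required Bayes factor = 5 ÷ (1/9) = 45.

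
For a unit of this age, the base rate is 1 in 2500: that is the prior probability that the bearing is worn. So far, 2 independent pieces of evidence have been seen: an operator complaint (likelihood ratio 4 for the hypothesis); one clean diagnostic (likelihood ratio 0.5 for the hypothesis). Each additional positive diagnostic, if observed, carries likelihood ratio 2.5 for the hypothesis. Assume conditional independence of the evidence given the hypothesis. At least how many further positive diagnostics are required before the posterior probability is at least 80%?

10

Prior odds = 0.0004/0.9996 = 1/2499.
Combined Bayes factor of the evidence already in hand = 4 × 0.5 = 2.
Odds after that evidence = (1/2499) × 2 = 2/2499.
Target odds = 0.8/0.2 = 4.
Need 2.5ⁿ ≥ 4 ÷ (2/2499) = 4998.
2.5⁹ = 1953125/512 falls short of 4998 but 2.5¹⁰ = 9765625/1024 reaches it, so n = 10.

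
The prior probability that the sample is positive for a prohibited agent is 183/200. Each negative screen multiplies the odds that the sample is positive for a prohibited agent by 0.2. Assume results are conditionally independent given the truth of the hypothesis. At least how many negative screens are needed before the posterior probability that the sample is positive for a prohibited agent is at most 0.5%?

5

Prior odds: 0.915 ÷ 0.085 = 183/17.
Likelihood ratio per negative screen = 0.2.
Target odds: 0.005 ÷ 0.995 = 1/199.
Require 0.2ⁿ ≤ 1/199 ÷ (183/17) = 17/36417.
0.2⁴ = 0.0016 is still above 17/36417 but 0.2⁵ = 0.00032 is at or below it, so n = 5.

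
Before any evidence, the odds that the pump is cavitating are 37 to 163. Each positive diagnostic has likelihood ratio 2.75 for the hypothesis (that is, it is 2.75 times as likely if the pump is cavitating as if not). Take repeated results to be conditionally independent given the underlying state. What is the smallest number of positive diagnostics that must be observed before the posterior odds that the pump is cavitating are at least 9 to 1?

4

Prior odds = 37/163.
Likelihood ratio per positive diagnostic = 2.75.
Target odds = 9.
Require 2.75ⁿ ≥ 9 ÷ (37/163) = 1467/37.
2.75³ = 20.796875 falls short of 1467/37 but 2.75⁴ = 57.19140625 reaches it, so n = 4.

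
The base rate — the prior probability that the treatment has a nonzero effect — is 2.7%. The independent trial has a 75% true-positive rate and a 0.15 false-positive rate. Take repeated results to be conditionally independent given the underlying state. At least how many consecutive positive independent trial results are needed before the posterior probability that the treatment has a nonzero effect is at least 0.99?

Prior odds: 0.027 ÷ 0.973 = 27/973.
Likelihood ratio of a positive result = 0.75/0.15 = 5.
Target odds: 0.99 ÷ 0.01 = 99.
Need (27/973) × 5ⁿ ≥ 99, i.e. 5ⁿ ≥ 10703/3.
5⁵ = 3125 falls short of 10703/3 but 5⁶ = 15625 reaches it, so n = 6.

6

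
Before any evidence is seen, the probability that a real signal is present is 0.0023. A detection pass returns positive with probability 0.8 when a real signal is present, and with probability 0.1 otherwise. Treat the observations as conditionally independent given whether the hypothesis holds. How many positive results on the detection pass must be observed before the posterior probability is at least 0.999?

Prior odds = 0.0023/0.9977 = 23/9977.
Likelihood ratio of a positive result = 0.8/0.1 = 8.
Target posterior odds = 0.999/0.001 = 999.
Need (23/9977) × 8ⁿ ≥ 999, i.e. 8ⁿ ≥ 9967023/23.
8⁶ = 262144 falls short of 9967023/23 but 8⁷ = 2097152 reaches it, so n = 7.

7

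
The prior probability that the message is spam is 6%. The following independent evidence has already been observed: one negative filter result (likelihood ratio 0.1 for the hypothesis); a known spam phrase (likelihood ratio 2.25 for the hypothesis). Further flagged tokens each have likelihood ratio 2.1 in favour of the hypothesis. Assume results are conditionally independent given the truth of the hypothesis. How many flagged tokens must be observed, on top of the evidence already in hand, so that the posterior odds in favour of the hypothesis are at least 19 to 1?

10

Prior odds = 0.06/0.94 = 3/47.
Combined Bayes factor of the evidence already in hand = 0.1 × 2.25 = 0.225.
Odds after that evidence = (3/47) × 0.225 = 27/1880.
Target odds = 19.
Need 2.1ⁿ ≥ 19 ÷ (27/1880) = 35720/27.
2.1⁹ ≈794.28 falls short of 35720/27 but 2.1¹⁰ ≈1667.99 reaches it, so n = 10.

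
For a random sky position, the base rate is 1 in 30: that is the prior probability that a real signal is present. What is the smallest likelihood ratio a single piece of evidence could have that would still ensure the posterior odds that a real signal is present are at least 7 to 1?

Prior odds = (1/30)/(29/30) = 1/29.
Target odds = 7.
Required Bayes factor = 7 ÷ (1/29) = 203.

203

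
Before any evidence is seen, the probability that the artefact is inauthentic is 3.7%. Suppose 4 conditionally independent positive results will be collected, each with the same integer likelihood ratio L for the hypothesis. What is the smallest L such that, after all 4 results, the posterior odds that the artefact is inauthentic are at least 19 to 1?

5

Prior odds = 0.037/0.963 = 37/963.
Target odds = 19.
Need L⁴ ≥ 19 ÷ (37/963) = 18297/37.
4⁴ = 256 < 18297/37 ≤ 625 = 5⁴, so L = 5.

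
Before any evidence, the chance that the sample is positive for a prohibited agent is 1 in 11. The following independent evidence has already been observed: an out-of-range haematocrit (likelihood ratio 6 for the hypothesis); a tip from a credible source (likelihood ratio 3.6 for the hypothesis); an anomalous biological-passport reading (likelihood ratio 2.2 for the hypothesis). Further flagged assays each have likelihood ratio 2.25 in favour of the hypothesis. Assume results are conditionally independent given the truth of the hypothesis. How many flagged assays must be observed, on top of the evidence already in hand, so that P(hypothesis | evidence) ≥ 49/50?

3

Prior odds = (1/11)/(10/11) = 0.1.
Combined Bayes factor of the evidence already in hand = 6 × 3.6 × 2.2 = 47.52.
Odds after that evidence = 0.1 × 47.52 = 4.752.
Target odds = 0.98/0.02 = 49.
Need 2.25ⁿ ≥ 49 ÷ 4.752 = 6125/594.
2.25² = 5.0625 falls short of 6125/594 but 2.25³ = 11.390625 reaches it, so n = 3.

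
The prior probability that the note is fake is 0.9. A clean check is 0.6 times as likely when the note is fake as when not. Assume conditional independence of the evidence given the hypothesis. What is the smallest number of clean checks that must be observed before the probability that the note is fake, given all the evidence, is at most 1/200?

15

Prior odds: 0.9 ÷ 0.1 = 9.
Likelihood ratio per clean check = 0.6.
Target posterior odds = 0.005/0.995 = 1/199.
Require 0.6ⁿ ≤ 1/199 ÷ 9 = 1/1791.
0.6¹⁴ ≈0.000783642 is still above 1/1791 but 0.6¹⁵ ≈0.000470185 is at or below it, so n = 15.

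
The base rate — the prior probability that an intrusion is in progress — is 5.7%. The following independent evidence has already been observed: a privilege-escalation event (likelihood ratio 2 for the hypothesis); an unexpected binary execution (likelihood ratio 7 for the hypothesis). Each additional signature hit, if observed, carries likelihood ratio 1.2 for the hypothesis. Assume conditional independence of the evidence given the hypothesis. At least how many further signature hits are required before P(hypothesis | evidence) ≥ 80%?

9

Prior odds = 0.057/0.943 = 57/943.
Combined Bayes factor of the evidence already in hand = 2 × 7 = 14.
Odds after that evidence = (57/943) × 14 = 798/943.
Target odds = 0.8/0.2 = 4.
Need 1.2ⁿ ≥ 4 ÷ (798/943) = 1886/399.
1.2⁸ = 1679616/390625 falls short of 1886/399 but 1.2⁹ = 10077696/1953125 reaches it, so n = 9.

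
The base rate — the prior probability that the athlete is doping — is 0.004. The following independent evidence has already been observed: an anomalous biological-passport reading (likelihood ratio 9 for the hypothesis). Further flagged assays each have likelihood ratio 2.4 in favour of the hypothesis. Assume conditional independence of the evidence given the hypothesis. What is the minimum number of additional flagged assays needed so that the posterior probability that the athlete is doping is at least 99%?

Prior odds = 0.004/0.996 = 1/249.
Bayes factor of the evidence already in hand = 9.
Odds after that evidence = (1/249) × 9 = 3/83.
Target odds = 0.99/0.01 = 99.
Need 2.4ⁿ ≥ 99 ÷ (3/83) = 2739.
2.4⁹ ≈2641.81 falls short of 2739 but 2.4¹⁰ ≈6340.34 reaches it, so n = 10.

10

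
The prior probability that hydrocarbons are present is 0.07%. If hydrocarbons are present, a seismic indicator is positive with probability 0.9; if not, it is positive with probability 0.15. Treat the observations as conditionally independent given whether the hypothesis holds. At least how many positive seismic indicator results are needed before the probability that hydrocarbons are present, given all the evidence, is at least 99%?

Prior odds: 0.0007 ÷ 0.9993 = 7/9993.
Likelihood ratio of a positive = 0.9/0.15 = 6.
Target odds: 0.99 ÷ 0.01 = 99.
Need (7/9993) × 6ⁿ ≥ 99, i.e. 6ⁿ ≥ 989307/7.
6⁶ = 46656 falls short of 989307/7 but 6⁷ = 279936 reaches it, so n = 7.

7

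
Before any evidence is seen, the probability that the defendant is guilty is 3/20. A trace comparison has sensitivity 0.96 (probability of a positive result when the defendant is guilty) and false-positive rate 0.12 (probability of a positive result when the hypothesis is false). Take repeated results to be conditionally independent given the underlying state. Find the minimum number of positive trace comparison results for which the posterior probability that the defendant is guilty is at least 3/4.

2

Prior odds: 0.15 ÷ 0.85 = 3/17.
Likelihood ratio of a positive result = 0.96/0.12 = 8.
Target odds: 0.75 ÷ 0.25 = 3.
Require 8ⁿ ≥ 3 ÷ (3/17) = 17.
8¹ = 8 falls short of 17 but 8² = 64 reaches it, so n = 2.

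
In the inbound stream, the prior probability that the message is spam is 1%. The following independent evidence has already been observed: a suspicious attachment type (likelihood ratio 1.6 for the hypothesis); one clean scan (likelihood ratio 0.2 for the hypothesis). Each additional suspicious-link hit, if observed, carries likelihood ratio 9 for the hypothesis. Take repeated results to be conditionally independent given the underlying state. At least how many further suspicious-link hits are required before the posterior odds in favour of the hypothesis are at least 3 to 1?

Prior odds = 0.01/0.99 = 1/99.
Combined Bayes factor of the evidence already in hand = 1.6 × 0.2 = 0.32.
Odds after that evidence = (1/99) × 0.32 = 8/2475.
Target odds = 3.
Need 9ⁿ ≥ 3 ÷ (8/2475) = 928.125.
9³ = 729 falls short of 928.125 but 9⁴ = 6561 reaches it, so n = 4.

4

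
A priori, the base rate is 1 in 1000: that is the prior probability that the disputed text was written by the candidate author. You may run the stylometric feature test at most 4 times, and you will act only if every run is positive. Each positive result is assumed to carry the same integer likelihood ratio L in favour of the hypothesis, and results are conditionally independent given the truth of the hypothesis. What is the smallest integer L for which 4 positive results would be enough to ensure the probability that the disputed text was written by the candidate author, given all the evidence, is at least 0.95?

12

Prior odds = 0.001/0.999 = 1/999.
Target odds = 0.95/0.05 = 19.
Need L⁴ ≥ 19 ÷ (1/999) = 18981.
11⁴ = 14641 < 18981 ≤ 20736 = 12⁴, so L = 12.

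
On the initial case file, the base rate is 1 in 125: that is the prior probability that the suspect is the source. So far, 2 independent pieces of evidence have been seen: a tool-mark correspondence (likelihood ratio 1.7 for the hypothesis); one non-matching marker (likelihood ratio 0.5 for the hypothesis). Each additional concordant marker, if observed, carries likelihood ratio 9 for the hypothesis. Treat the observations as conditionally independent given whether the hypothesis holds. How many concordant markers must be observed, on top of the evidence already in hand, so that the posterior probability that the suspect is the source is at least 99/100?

Prior odds = 0.008/0.992 = 1/124.
Combined Bayes factor of the evidence already in hand = 1.7 × 0.5 = 0.85.
Odds after that evidence = (1/124) × 0.85 = 17/2480.
Target odds = 0.99/0.01 = 99.
Need 9ⁿ ≥ 99 ÷ (17/2480) = 245520/17.
9⁴ = 6561 falls short of 245520/17 but 9⁵ = 59049 reaches it, so n = 5.

5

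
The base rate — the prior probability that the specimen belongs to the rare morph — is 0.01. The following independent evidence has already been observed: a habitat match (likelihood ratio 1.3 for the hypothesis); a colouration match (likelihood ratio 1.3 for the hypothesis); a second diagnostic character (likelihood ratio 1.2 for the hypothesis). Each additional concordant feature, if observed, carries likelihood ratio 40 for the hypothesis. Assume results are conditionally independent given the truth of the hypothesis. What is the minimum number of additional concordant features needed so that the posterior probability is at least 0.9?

2

Prior odds = 0.01/0.99 = 1/99.
Combined Bayes factor of the evidence already in hand = 1.3 × 1.3 × 1.2 = 2.028.
Odds after that evidence = (1/99) × 2.028 = 169/8250.
Target odds = 0.9/0.1 = 9.
Need 40ⁿ ≥ 9 ÷ (169/8250) = 74250/169.
40¹ = 40 falls short of 74250/169 but 40² = 1600 reaches it, so n = 2.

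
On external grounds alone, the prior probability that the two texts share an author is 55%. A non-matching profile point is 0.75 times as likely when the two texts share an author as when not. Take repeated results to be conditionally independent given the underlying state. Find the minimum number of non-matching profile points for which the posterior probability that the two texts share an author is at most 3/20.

7

Prior odds = 0.55/0.45 = 11/9.
Likelihood ratio per non-matching profile point = 0.75.
Target posterior odds = 0.15/0.85 = 3/17.
Need (11/9) × 0.75ⁿ ≤ 3/17, i.e. 0.75ⁿ ≤ 27/187.
0.75⁶ = 729/4096 is still above 27/187 but 0.75⁷ = 2187/16384 is at or below it, so n = 7.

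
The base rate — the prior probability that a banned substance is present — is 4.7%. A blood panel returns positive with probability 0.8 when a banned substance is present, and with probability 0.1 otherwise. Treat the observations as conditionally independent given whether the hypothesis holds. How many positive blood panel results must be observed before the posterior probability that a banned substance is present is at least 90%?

Prior odds = 0.047/0.953 = 47/953.
Likelihood ratio of a positive result = 0.8/0.1 = 8.
Target posterior odds = 0.9/0.1 = 9.
Require 8ⁿ ≥ 9 ÷ (47/953) = 8577/47.
8² = 64 falls short of 8577/47 but 8³ = 512 reaches it, so n = 3.

3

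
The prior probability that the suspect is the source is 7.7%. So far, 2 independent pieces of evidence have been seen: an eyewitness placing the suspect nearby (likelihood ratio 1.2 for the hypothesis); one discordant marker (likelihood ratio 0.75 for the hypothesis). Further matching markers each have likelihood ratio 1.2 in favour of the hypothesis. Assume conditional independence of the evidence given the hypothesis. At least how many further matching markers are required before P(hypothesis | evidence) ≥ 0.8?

Prior odds = 0.077/0.923 = 77/923.
Combined Bayes factor of the evidence already in hand = 1.2 × 0.75 = 0.9.
Odds after that evidence = (77/923) × 0.9 = 693/9230.
Target odds = 0.8/0.2 = 4.
Need 1.2ⁿ ≥ 4 ÷ (693/9230) = 36920/693.
1.2²¹ ≈46.0051 falls short of 36920/693 but 1.2²² ≈55.2061 reaches it, so n = 22.

22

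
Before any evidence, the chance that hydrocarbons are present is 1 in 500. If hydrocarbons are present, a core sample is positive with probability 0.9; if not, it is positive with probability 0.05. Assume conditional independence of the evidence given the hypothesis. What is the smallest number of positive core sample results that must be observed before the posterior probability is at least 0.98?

4

Prior odds = 0.002/0.998 = 1/499.
Likelihood ratio of a positive = 0.9/0.05 = 18.
Target posterior odds = 0.98/0.02 = 49.
Need (1/499) × 18ⁿ ≥ 49, i.e. 18ⁿ ≥ 24451.
18³ = 5832 falls short of 24451 but 18⁴ = 104976 reaches it, so n = 4.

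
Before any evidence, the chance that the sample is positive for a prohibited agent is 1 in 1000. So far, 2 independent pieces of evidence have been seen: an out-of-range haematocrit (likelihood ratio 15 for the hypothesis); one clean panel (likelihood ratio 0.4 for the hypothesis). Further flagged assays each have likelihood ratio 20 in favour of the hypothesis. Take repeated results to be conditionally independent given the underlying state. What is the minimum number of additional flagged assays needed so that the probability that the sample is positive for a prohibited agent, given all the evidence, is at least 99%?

4

Prior odds = 0.001/0.999 = 1/999.
Combined Bayes factor of the evidence already in hand = 15 × 0.4 = 6.
Odds after that evidence = (1/999) × 6 = 2/333.
Target odds = 0.99/0.01 = 99.
Need 20ⁿ ≥ 99 ÷ (2/333) = 16483.5.
20³ = 8000 falls short of 16483.5 but 20⁴ = 160000 reaches it, so n = 4.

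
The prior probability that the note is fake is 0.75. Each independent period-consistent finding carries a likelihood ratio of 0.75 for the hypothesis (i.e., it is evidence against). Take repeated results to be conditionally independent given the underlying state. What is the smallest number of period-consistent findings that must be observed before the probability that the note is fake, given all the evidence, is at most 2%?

Prior odds: 0.75 ÷ 0.25 = 3.
Likelihood ratio per period-consistent finding = 0.75.
Target posterior odds = 0.02/0.98 = 1/49.
Require 0.75ⁿ ≤ 1/49 ÷ 3 = 1/147.
0.75¹⁷ ≈0.00751695 is still above 1/147 but 0.75¹⁸ ≈0.00563771 is at or below it, so n = 18.

18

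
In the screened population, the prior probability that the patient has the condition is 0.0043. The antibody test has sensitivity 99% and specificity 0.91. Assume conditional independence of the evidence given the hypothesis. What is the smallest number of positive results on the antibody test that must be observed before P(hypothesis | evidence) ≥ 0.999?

6

Prior odds: 0.0043 ÷ 0.9957 = 43/9957.
False-positive rate = 1 − 0.91 = 0.09; likelihood ratio of a positive = 0.99/0.09 = 11.
Target posterior odds = 0.999/0.001 = 999.
Need (43/9957) × 11ⁿ ≥ 999, i.e. 11ⁿ ≥ 9947043/43.
11⁵ = 161051 falls short of 9947043/43 but 11⁶ = 1771561 reaches it, so n = 6.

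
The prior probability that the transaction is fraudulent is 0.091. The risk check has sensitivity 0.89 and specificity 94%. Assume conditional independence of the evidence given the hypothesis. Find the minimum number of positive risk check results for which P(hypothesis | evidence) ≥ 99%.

Prior odds = 0.091/0.909 = 91/909.
False-positive rate = 1 − 0.94 = 0.06; likelihood ratio of a positive = 0.89/0.06 = 89/6.
Target posterior odds = 0.99/0.01 = 99.
Require (89/6)ⁿ ≥ 99 ÷ (91/909) = 89991/91.
(89/6)² = 7921/36 falls short of 89991/91 but (89/6)³ = 704969/216 reaches it, so n = 3.

3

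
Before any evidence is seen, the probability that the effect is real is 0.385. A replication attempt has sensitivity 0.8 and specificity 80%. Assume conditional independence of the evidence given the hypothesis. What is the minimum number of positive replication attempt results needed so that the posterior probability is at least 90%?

Prior odds = 0.385/0.615 = 77/123.
False-positive rate = 1 − 0.8 = 0.2; likelihood ratio of a positive = 0.8/0.2 = 4.
Target odds: 0.9 ÷ 0.1 = 9.
Need (77/123) × 4ⁿ ≥ 9, i.e. 4ⁿ ≥ 1107/77.
4¹ = 4 falls short of 1107/77 but 4² = 16 reaches it, so n = 2.

2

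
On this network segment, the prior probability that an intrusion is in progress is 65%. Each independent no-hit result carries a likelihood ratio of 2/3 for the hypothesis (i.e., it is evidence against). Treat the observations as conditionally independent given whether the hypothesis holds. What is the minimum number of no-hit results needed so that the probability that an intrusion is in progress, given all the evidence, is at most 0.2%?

Prior odds = 0.65/0.35 = 13/7.
Likelihood ratio per no-hit result = 2/3.
Target posterior odds = 0.002/0.998 = 1/499.
Require (2/3)ⁿ ≤ 1/499 ÷ (13/7) = 7/6487.
(2/3)¹⁶ = 65536/43046721 is still above 7/6487 but (2/3)¹⁷ = 131072/129140163 is at or below it, so n = 17.

17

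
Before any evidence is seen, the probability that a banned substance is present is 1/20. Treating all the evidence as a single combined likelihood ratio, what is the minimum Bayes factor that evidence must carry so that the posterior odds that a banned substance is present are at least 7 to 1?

Prior odds = 0.05/0.95 = 1/19.
Target odds = 7.
Required Bayes factor = 7 ÷ (1/19) = 133.

133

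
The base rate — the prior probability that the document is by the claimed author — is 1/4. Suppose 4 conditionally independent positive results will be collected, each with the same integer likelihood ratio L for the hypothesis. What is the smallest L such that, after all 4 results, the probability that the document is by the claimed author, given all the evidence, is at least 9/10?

3

Prior odds = 0.25/0.75 = 1/3.
Target odds = 0.9/0.1 = 9.
Need L⁴ ≥ 9 ÷ (1/3) = 27.
2⁴ = 16 < 27 ≤ 81 = 3⁴, so L = 3.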